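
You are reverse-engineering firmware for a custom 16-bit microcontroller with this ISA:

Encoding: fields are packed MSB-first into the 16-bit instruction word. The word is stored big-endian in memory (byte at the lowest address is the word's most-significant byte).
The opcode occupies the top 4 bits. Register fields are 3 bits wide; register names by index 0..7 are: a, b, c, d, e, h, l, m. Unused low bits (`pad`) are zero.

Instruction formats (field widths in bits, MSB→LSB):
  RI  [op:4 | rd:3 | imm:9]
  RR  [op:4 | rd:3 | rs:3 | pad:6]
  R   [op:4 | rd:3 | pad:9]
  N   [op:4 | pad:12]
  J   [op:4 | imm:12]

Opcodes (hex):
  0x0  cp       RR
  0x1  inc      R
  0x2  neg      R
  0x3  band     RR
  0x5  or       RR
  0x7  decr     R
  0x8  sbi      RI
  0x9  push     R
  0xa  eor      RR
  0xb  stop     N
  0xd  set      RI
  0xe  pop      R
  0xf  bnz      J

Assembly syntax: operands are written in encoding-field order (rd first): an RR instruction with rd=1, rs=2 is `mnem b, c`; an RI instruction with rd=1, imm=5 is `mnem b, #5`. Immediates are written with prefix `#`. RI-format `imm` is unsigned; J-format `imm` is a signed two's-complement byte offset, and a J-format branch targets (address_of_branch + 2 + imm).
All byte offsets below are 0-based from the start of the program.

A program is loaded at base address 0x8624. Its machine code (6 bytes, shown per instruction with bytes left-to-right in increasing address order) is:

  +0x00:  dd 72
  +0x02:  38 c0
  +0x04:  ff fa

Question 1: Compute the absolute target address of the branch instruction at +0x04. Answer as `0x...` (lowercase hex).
0x8624

off 0x04: read ff fa as big → 0xfffa
  top 4b → 0xf → bnz [J]
  imm: (w>>0)&0xfff=0xffa (s12→-6) → #-6
  target = base 0x8624 + off 0x04 + 2 + imm -6 = 0x8624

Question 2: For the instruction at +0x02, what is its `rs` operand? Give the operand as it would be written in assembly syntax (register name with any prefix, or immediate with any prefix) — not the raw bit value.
d

[02] 38 c0 → 0x38c0
  top 4b → 0x3 → band [RR]
  rd: (w>>9)&0x7=0x4 → e
  rs: (w>>6)&0x7=0x3 → d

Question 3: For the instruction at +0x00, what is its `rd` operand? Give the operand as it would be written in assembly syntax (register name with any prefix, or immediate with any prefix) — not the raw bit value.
l

[00] dd 72 → 0xdd72
  op=0xdd72>>12=0xd ⇒ set (RI)
  [11:9] rd=6 = l
  [8:0] imm=370 = #370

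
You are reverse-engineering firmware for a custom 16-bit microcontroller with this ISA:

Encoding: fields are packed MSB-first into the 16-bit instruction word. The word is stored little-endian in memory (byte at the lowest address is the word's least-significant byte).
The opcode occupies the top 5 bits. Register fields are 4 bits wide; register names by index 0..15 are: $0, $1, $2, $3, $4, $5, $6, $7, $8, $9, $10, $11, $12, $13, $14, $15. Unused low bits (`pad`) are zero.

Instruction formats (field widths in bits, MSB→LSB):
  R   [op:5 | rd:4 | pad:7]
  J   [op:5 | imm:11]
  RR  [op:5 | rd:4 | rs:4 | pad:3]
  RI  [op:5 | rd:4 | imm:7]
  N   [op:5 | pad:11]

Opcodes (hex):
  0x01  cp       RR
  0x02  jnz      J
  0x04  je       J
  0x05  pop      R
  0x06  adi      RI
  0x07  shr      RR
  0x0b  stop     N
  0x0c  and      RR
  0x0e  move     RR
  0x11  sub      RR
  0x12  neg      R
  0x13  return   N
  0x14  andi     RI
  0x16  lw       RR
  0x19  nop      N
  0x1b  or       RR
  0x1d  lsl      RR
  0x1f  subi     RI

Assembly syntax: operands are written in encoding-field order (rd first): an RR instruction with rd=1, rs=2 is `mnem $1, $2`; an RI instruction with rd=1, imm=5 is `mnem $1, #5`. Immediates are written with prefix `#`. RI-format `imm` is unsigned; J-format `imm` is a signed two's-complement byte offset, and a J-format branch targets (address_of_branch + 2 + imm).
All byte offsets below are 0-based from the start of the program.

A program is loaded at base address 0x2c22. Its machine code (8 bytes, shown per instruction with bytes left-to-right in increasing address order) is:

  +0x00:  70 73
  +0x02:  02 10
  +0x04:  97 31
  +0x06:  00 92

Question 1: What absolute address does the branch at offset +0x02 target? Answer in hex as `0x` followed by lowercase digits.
0x2c28

+0x02: 02 10 ⇒ word 0x1002 (little)
  top 5b → 0x2 → jnz [J]
  imm@[10:0]=0x2 ⇒ #2
  target = base 0x2c22 + off 0x02 + 2 + imm 2 = 0x2c28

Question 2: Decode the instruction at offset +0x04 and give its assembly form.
@+04  little-endian(97 31) = 0x3197
  top 5b → 0x6 → adi [RI]
  rd@[10:7]=0x3 ⇒ $3
  imm@[6:0]=0x17 ⇒ #23

adi $3, #23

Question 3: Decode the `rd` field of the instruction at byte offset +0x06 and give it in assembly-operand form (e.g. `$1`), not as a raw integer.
[06] 00 92 → 0x9200
  opcode bits[15:11]=0x12: neg/R
  rd@[10:7]=0x4 ⇒ $4

$4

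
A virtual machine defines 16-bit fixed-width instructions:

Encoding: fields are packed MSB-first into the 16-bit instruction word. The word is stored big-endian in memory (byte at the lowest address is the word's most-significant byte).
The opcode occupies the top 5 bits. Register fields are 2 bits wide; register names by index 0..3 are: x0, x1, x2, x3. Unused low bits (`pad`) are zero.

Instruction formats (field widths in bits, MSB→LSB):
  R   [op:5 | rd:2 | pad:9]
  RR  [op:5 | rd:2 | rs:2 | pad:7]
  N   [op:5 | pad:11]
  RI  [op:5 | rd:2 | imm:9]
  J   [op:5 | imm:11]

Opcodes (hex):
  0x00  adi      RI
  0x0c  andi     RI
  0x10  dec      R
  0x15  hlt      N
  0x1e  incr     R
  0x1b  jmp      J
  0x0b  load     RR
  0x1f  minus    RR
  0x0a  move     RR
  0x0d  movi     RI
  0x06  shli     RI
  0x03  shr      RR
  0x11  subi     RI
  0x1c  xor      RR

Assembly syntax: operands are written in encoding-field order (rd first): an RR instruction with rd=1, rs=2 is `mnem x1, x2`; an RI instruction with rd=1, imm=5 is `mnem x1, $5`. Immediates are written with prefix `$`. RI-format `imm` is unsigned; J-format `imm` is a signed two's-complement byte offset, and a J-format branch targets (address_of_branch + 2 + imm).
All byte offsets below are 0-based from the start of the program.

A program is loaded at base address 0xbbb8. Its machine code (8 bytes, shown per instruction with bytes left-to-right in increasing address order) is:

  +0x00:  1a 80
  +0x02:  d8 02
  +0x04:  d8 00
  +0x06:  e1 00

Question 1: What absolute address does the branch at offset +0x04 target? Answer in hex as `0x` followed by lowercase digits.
@+04  big-endian(d8 00) = 0xd800
  op=0xd800>>11=0x1b ⇒ jmp (J)
  imm@[10:0]=0x0 ⇒ $0
  target = base 0xbbb8 + off 0x04 + 2 + imm 0 = 0xbbbe

0xbbbe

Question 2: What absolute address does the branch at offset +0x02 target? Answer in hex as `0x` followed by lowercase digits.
@+02  big-endian(d8 02) = 0xd802
  op=0xd802>>11=0x1b ⇒ jmp (J)
  [10:0] imm=2 = $2
  target = base 0xbbb8 + off 0x02 + 2 + imm 2 = 0xbbbe

0xbbbe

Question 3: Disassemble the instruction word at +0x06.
xor x0, x2

off 0x06: read e1 00 as big → 0xe100
  op=0xe100>>11=0x1c ⇒ xor (RR)
  [10:9] rd=0 = x0
  [8:7] rs=2 = x2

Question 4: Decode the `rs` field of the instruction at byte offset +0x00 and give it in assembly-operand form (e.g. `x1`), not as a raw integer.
x1

@+00  big-endian(1a 80) = 0x1a80
  top 5b → 0x3 → shr [RR]
  [10:9] rd=1 = x1
  [8:7] rs=1 = x1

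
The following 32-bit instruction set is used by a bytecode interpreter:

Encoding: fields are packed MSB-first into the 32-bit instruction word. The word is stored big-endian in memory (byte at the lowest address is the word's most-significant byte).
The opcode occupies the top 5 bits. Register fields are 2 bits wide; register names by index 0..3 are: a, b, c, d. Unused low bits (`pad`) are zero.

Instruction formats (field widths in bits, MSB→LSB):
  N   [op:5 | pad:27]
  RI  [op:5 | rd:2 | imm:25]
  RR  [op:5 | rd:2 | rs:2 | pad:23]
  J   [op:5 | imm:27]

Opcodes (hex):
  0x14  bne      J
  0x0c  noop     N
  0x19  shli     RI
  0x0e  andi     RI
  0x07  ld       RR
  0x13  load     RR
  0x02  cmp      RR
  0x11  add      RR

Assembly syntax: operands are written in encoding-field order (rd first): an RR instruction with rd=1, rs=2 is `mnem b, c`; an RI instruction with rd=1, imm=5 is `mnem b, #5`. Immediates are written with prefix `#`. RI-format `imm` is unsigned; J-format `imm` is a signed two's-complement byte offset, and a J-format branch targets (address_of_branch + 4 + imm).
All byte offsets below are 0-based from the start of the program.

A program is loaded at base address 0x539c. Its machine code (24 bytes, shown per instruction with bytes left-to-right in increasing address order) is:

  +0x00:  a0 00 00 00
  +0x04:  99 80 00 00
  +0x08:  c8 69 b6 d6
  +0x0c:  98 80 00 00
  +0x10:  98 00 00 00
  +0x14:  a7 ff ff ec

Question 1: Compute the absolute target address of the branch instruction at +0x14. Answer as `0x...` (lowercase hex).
0x53a0

+0x14: a7 ff ff ec ⇒ word 0xa7ffffec (big)
  op=0xa7ffffec>>27=0x14 ⇒ bne (J)
  imm: (w>>0)&0x7ffffff=0x7ffffec (s27→-20) → #-20
  target = base 0x539c + off 0x14 + 4 + imm -20 = 0x53a0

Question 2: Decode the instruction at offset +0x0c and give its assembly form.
[0c] 98 80 00 00 → 0x98800000
  op=0x98800000>>27=0x13 ⇒ load (RR)
  rd: (w>>25)&0x3=0x0 → a
  rs: (w>>23)&0x3=0x1 → b

load a, b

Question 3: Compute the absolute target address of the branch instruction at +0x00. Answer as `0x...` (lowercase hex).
off 0x00: read a0 00 00 00 as big → 0xa0000000
  top 5b → 0x14 → bne [J]
  imm: (w>>0)&0x7ffffff=0x0 → #0
  target = base 0x539c + off 0x00 + 4 + imm 0 = 0x53a0

0x53a0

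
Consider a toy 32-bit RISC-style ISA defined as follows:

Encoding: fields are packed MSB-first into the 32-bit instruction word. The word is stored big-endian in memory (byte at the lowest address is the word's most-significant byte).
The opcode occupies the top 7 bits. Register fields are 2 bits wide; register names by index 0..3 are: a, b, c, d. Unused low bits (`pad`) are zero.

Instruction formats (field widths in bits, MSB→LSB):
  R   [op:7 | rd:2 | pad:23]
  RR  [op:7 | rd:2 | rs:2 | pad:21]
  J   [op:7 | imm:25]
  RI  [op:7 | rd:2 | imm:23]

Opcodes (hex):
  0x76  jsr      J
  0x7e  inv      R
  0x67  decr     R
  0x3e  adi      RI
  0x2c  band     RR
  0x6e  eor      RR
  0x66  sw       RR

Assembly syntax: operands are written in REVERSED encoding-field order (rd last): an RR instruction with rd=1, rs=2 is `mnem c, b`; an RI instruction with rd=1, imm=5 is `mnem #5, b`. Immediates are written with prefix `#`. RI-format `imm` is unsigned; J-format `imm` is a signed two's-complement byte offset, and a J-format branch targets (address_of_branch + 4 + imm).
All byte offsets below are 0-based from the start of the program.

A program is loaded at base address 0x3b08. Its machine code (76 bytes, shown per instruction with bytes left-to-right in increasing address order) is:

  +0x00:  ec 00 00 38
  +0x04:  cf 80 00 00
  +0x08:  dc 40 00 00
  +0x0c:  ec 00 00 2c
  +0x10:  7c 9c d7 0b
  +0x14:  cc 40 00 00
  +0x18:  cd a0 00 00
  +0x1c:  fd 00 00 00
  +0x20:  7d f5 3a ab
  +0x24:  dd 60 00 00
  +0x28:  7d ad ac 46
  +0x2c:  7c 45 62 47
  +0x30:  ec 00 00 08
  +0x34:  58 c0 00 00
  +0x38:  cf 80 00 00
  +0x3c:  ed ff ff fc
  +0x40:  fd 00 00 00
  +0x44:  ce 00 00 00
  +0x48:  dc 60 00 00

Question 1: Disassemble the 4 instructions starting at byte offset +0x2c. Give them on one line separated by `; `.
adi #4547143, a; jsr #8; band c, b; decr d

off 0x2c: read 7c 45 62 47 as big → 0x7c456247
  opcode bits[31:25]=0x3e: adi/RI
  rd@[24:23]=0x0 ⇒ a
  imm@[22:0]=0x456247 ⇒ #4547143
off 0x30: read ec 00 00 08 as big → 0xec000008
  opcode bits[31:25]=0x76: jsr/J
  imm@[24:0]=0x8 ⇒ #8
off 0x34: read 58 c0 00 00 as big → 0x58c00000
  opcode bits[31:25]=0x2c: band/RR
  rd@[24:23]=0x1 ⇒ b
  rs@[22:21]=0x2 ⇒ c
off 0x38: read cf 80 00 00 as big → 0xcf800000
  opcode bits[31:25]=0x67: decr/R
  rd@[24:23]=0x3 ⇒ d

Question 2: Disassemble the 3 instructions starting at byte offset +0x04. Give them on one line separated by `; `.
decr d; eor c, a; jsr #44

[04] cf 80 00 00 → 0xcf800000
  opcode bits[31:25]=0x67: decr/R
  rd@[24:23]=0x3 ⇒ d
[08] dc 40 00 00 → 0xdc400000
  opcode bits[31:25]=0x6e: eor/RR
  rd@[24:23]=0x0 ⇒ a
  rs@[22:21]=0x2 ⇒ c
[0c] ec 00 00 2c → 0xec00002c
  opcode bits[31:25]=0x76: jsr/J
  imm@[24:0]=0x2c ⇒ #44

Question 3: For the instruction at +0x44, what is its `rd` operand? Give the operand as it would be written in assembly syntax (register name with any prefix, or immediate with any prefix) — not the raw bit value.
a

off 0x44: read ce 00 00 00 as big → 0xce000000
  top 7b → 0x67 → decr [R]
  rd: (w>>23)&0x3=0x0 → a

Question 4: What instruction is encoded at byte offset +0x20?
adi #7682731, d

[20] 7d f5 3a ab → 0x7df53aab
  op=0x7df53aab>>25=0x3e ⇒ adi (RI)
  [24:23] rd=3 = d
  [22:0] imm=7682731 = #7682731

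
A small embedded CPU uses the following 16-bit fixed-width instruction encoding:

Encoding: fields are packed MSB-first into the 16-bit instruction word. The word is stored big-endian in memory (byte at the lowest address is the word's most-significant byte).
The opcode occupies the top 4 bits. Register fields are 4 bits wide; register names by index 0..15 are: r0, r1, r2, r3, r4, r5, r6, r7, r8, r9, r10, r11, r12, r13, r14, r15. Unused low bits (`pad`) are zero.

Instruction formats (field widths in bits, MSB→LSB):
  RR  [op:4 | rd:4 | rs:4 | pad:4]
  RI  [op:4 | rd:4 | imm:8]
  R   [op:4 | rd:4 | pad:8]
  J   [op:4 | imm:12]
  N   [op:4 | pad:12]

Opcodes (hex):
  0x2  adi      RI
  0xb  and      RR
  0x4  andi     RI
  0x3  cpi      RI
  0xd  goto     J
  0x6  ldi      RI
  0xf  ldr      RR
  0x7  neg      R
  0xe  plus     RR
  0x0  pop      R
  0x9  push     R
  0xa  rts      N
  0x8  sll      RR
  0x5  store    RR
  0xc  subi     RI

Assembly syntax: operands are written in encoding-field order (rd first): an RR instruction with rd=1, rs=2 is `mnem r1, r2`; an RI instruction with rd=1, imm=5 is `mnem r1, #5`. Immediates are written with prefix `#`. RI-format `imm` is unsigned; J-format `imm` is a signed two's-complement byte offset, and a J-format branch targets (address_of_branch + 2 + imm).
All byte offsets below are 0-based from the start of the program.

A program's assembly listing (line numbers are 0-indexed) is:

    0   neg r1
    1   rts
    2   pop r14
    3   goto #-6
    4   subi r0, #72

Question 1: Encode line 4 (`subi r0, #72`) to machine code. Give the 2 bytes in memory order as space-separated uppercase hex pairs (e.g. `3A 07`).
C0 48

L4: subi op=0xc:4|rd=0:4|imm=72:8 ⇒ 0xc048 ⇒ big c0 48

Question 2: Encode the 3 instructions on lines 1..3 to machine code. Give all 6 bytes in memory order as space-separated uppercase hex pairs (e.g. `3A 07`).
line 1 (rts): pack op=0xa:4|pad=0:12 = 0xa000; big→ a0 00
line 2 (pop): pack op=0x0:4|rd=14:4|pad=0:8 = 0x0e00; big→ 0e 00
line 3 (goto): pack op=0xd:4|imm=-6:12 = 0xdffa; big→ df fa

A0 00 0E 00 DF FA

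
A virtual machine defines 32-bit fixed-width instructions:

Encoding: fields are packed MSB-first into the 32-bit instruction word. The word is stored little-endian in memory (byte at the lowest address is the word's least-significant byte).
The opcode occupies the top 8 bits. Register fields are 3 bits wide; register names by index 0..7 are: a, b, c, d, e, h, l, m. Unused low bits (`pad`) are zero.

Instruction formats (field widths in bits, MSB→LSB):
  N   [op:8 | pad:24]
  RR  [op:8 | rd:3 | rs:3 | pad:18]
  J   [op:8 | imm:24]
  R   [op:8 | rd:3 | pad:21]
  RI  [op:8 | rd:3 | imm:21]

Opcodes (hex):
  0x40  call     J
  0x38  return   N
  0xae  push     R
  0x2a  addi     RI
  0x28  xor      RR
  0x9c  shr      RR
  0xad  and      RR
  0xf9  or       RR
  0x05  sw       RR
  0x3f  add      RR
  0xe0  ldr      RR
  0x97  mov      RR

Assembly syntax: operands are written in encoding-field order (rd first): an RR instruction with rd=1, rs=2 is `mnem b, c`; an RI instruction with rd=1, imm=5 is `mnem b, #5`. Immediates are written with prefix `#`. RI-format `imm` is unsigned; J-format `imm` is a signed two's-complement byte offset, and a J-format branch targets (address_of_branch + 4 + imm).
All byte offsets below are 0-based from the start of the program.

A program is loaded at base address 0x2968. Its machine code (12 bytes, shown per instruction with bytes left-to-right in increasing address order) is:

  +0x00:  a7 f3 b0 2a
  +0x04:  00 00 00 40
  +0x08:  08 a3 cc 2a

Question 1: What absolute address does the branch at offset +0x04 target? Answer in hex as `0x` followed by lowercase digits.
0x2970

[04] 00 00 00 40 → 0x40000000
  top 8b → 0x40 → call [J]
  imm: (w>>0)&0xffffff=0x0 → #0
  target = base 0x2968 + off 0x04 + 4 + imm 0 = 0x2970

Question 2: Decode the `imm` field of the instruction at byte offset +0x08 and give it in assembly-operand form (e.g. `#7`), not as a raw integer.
#828168

[08] 08 a3 cc 2a → 0x2acca308
  top 8b → 0x2a → addi [RI]
  rd: (w>>21)&0x7=0x6 → l
  imm: (w>>0)&0x1fffff=0xca308 → #828168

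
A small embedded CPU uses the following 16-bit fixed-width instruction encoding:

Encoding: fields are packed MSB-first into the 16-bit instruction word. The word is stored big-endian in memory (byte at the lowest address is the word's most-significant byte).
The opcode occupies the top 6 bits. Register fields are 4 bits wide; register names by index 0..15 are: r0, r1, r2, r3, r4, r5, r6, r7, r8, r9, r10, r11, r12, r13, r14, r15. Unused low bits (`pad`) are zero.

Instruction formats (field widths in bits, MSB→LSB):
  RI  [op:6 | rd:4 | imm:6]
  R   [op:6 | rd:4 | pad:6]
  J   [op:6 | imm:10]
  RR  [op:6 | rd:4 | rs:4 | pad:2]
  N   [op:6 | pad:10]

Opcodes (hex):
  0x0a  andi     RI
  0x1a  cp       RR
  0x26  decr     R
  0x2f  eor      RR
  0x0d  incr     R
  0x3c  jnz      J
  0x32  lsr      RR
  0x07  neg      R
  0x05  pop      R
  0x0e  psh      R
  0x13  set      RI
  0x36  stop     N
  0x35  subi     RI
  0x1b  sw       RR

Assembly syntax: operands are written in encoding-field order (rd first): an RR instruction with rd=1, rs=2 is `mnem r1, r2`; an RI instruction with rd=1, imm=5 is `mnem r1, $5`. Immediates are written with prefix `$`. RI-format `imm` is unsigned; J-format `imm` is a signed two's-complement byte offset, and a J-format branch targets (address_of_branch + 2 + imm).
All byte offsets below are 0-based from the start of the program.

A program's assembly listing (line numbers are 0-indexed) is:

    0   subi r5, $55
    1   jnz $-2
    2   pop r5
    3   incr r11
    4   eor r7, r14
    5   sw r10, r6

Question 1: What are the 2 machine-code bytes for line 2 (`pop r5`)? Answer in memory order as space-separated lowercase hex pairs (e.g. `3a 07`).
L2: pop op=0x5:6|rd=5:4|pad=0:6 ⇒ 0x1540 ⇒ big 15 40

15 40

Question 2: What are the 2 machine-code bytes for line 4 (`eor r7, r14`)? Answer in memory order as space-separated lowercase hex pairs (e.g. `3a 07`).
bd f8

L4: eor op=0x2f:6|rd=7:4|rs=14:4|pad=0:2 ⇒ 0xbdf8 ⇒ big bd f8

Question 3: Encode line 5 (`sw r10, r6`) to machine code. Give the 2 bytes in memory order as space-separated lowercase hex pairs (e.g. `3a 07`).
L5: sw op=0x1b:6|rd=10:4|rs=6:4|pad=0:2 ⇒ 0x6e98 ⇒ big 6e 98

6e 98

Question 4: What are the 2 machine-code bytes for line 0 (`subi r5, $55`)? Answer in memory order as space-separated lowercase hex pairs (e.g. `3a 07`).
d5 77

0. subi fields op=0x35:6|rd=5:4|imm=55:6 → word d577h → d5 77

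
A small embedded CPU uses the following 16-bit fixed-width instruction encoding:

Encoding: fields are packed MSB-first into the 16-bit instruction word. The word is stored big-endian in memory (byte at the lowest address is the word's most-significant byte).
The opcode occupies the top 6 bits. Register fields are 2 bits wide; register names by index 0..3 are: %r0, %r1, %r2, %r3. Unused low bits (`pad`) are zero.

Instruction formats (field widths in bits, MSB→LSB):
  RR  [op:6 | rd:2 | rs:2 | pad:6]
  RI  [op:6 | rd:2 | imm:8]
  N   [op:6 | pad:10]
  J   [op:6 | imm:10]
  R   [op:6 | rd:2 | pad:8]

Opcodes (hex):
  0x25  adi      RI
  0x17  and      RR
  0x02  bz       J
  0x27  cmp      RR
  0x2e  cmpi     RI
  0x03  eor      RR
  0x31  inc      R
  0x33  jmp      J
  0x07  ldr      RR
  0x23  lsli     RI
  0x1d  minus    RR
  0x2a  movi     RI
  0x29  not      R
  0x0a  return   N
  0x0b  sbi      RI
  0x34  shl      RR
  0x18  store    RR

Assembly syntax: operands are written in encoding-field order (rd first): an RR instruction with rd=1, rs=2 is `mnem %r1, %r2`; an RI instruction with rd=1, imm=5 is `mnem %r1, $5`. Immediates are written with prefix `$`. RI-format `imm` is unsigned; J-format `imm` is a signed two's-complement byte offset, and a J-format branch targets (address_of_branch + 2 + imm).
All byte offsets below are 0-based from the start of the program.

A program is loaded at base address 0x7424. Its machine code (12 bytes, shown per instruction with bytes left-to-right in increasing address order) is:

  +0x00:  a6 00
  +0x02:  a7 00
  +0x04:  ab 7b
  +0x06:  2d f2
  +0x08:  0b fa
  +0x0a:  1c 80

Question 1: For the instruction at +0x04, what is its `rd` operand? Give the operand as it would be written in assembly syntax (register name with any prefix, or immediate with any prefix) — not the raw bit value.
[04] ab 7b → 0xab7b
  opcode bits[15:10]=0x2a: movi/RI
  [9:8] rd=3 = %r3
  [7:0] imm=123 = $123

%r3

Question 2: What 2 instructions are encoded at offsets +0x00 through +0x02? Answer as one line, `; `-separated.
not %r2; not %r3

@+00  big-endian(a6 00) = 0xa600
  op=0xa600>>10=0x29 ⇒ not (R)
  [9:8] rd=2 = %r2
@+02  big-endian(a7 00) = 0xa700
  op=0xa700>>10=0x29 ⇒ not (R)
  [9:8] rd=3 = %r3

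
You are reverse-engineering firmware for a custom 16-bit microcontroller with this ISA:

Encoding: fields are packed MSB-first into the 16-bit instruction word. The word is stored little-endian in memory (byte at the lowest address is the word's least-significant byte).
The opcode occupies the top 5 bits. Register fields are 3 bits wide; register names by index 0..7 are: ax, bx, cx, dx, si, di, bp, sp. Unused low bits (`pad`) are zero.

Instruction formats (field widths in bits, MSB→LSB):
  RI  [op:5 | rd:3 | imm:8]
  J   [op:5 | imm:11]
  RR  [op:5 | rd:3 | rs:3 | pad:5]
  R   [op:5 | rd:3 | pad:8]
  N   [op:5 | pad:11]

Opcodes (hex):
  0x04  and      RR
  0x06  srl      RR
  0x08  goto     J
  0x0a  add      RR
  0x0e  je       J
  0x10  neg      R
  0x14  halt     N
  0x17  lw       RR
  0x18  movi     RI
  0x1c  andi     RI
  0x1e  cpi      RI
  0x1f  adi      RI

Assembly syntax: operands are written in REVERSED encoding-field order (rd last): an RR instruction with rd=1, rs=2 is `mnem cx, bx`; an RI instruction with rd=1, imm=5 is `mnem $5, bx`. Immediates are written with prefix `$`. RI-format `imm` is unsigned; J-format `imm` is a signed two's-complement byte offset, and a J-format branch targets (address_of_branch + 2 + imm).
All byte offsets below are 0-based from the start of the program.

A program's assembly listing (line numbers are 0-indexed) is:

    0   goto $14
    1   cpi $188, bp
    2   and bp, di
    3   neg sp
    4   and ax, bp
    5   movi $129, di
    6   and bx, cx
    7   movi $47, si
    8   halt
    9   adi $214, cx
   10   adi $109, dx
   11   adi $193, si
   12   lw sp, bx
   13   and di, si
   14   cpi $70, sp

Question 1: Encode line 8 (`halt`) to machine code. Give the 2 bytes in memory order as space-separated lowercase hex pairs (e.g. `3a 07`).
L8: halt op=0x14:5|pad=0:11 ⇒ 0xa000 ⇒ little 00 a0

00 a0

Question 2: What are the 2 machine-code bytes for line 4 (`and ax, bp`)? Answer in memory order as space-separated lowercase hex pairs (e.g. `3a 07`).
00 26

line 4 (and): pack op=0x4:5|rd=6:3|rs=0:3|pad=0:5 = 0x2600; little→ 00 26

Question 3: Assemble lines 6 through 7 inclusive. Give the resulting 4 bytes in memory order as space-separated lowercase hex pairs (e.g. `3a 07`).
20 22 2f c4

6. and fields op=0x4:5|rd=2:3|rs=1:3|pad=0:5 → word 2220h → 20 22
7. movi fields op=0x18:5|rd=4:3|imm=47:8 → word c42fh → 2f c4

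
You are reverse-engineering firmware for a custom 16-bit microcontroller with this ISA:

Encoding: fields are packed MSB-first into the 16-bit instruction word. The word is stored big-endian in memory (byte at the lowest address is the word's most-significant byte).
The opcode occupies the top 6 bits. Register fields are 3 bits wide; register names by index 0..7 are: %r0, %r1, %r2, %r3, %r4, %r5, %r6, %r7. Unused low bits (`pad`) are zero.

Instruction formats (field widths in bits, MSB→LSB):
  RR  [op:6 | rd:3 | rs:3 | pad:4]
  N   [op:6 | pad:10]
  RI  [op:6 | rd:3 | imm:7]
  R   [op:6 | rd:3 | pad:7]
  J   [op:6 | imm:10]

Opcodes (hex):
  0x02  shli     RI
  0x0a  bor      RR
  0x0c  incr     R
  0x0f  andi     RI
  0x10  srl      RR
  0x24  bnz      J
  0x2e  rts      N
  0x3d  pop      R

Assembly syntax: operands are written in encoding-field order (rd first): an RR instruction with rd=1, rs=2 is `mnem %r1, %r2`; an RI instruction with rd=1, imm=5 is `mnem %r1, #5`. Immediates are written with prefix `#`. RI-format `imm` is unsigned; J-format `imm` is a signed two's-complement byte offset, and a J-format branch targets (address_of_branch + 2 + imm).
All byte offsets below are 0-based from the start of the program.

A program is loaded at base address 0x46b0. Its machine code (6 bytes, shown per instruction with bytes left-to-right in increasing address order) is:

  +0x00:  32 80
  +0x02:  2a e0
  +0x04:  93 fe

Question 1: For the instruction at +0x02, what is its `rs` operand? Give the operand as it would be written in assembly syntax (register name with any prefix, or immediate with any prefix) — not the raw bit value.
%r6

[02] 2a e0 → 0x2ae0
  op=0x2ae0>>10=0xa ⇒ bor (RR)
  [9:7] rd=5 = %r5
  [6:4] rs=6 = %r6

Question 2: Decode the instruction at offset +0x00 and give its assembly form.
incr %r5

+0x00: 32 80 ⇒ word 0x3280 (big)
  op=0x3280>>10=0xc ⇒ incr (R)
  rd: (w>>7)&0x7=0x5 → %r5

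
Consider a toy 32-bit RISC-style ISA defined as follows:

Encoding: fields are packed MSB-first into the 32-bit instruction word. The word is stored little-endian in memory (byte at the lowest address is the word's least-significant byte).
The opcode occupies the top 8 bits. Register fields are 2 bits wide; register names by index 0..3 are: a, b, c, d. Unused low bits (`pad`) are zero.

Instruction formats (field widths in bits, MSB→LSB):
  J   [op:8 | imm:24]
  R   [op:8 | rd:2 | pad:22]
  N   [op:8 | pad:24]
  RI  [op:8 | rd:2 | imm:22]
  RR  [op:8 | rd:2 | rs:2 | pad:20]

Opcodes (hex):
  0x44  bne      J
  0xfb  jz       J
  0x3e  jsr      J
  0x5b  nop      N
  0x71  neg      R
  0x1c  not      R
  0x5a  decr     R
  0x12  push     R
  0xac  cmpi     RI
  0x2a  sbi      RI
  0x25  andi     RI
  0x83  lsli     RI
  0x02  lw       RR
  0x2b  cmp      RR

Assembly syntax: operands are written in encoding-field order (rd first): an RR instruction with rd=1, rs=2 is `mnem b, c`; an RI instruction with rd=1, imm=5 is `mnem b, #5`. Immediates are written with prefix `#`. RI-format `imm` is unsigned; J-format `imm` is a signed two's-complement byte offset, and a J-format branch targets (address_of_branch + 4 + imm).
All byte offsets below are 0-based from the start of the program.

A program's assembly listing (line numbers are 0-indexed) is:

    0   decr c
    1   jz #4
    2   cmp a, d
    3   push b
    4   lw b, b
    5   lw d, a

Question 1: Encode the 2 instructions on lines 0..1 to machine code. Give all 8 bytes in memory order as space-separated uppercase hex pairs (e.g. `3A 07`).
0. decr fields op=0x5a:8|rd=2:2|pad=0:22 → word 5a800000h → 00 00 80 5a
1. jz fields op=0xfb:8|imm=4:24 → word fb000004h → 04 00 00 fb

00 00 80 5A 04 00 00 FB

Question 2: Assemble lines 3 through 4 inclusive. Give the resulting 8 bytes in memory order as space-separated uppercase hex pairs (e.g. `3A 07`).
3. push fields op=0x12:8|rd=1:2|pad=0:22 → word 12400000h → 00 00 40 12
4. lw fields op=0x2:8|rd=1:2|rs=1:2|pad=0:20 → word 02500000h → 00 00 50 02

00 00 40 12 00 00 50 02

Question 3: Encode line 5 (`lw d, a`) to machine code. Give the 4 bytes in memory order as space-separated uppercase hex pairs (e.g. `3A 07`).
L5: lw op=0x2:8|rd=3:2|rs=0:2|pad=0:20 ⇒ 0x02c00000 ⇒ little 00 00 c0 02

00 00 C0 02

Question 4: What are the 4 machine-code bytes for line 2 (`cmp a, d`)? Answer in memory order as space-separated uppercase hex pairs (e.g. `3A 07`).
00 00 30 2B

L2: cmp op=0x2b:8|rd=0:2|rs=3:2|pad=0:20 ⇒ 0x2b300000 ⇒ little 00 00 30 2b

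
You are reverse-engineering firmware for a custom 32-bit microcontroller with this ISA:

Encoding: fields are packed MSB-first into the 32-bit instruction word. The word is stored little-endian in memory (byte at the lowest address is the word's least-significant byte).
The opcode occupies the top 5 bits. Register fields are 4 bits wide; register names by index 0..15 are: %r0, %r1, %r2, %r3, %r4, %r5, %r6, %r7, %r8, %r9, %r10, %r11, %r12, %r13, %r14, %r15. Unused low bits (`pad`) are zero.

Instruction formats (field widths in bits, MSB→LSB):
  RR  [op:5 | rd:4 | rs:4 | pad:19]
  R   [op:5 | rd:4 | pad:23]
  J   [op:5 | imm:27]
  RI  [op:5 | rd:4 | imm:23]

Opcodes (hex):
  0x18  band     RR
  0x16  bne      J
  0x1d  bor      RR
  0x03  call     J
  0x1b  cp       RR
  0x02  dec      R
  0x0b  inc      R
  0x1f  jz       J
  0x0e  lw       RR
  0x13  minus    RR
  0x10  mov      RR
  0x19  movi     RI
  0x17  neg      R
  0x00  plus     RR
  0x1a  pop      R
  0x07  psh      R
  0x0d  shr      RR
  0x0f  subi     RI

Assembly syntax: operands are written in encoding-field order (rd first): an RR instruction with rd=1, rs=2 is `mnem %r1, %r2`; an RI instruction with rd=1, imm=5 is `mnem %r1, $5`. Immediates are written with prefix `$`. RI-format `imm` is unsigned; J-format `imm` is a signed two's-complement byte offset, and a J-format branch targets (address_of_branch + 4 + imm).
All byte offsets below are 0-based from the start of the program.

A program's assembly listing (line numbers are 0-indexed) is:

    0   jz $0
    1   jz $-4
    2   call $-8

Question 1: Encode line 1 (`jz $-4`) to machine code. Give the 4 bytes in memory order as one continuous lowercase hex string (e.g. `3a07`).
1. jz fields op=0x1f:5|imm=-4:27 → word fffffffch → fc ff ff ff

fcffffff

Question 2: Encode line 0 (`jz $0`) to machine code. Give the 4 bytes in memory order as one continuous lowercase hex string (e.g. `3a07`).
000000f8

0. jz fields op=0x1f:5|imm=0:27 → word f8000000h → 00 00 00 f8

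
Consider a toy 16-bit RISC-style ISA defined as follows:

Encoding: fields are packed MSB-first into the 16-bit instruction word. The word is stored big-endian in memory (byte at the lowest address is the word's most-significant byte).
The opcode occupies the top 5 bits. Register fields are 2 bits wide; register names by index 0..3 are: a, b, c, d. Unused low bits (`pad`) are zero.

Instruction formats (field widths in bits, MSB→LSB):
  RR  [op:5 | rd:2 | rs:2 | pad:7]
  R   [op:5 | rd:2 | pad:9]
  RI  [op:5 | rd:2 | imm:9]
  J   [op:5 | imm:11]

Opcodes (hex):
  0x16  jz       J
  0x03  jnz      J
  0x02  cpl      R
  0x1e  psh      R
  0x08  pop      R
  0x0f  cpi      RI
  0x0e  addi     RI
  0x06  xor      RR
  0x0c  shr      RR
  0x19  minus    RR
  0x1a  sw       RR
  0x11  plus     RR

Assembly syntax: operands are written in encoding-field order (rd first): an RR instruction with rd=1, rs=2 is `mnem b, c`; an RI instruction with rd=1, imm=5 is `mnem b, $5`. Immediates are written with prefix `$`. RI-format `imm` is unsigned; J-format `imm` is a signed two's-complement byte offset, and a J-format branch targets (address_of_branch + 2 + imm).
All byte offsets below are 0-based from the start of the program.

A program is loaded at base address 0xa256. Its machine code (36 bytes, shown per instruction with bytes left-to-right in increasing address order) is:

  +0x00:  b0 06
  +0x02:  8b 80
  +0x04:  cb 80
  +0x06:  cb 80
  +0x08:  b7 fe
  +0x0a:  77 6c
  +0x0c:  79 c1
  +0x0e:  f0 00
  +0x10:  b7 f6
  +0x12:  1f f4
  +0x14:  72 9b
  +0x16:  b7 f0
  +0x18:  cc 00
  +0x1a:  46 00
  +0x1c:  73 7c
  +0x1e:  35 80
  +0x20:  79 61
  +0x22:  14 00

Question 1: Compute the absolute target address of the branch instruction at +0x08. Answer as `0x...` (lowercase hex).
0xa25e

[08] b7 fe → 0xb7fe
  top 5b → 0x16 → jz [J]
  imm: (w>>0)&0x7ff=0x7fe (s11→-2) → $-2
  target = base 0xa256 + off 0x08 + 2 + imm -2 = 0xa25e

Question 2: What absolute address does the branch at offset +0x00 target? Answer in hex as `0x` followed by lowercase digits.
off 0x00: read b0 06 as big → 0xb006
  top 5b → 0x16 → jz [J]
  imm@[10:0]=0x6 ⇒ $6
  target = base 0xa256 + off 0x00 + 2 + imm 6 = 0xa25e

0xa25e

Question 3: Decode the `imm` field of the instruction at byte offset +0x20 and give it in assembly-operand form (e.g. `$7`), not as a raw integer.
$353

off 0x20: read 79 61 as big → 0x7961
  op=0x7961>>11=0xf ⇒ cpi (RI)
  rd: (w>>9)&0x3=0x0 → a
  imm: (w>>0)&0x1ff=0x161 → $353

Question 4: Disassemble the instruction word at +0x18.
@+18  big-endian(cc 00) = 0xcc00
  op=0xcc00>>11=0x19 ⇒ minus (RR)
  rd: (w>>9)&0x3=0x2 → c
  rs: (w>>7)&0x3=0x0 → a

minus c, a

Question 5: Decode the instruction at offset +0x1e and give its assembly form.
xor c, d

off 0x1e: read 35 80 as big → 0x3580
  opcode bits[15:11]=0x6: xor/RR
  rd: (w>>9)&0x3=0x2 → c
  rs: (w>>7)&0x3=0x3 → d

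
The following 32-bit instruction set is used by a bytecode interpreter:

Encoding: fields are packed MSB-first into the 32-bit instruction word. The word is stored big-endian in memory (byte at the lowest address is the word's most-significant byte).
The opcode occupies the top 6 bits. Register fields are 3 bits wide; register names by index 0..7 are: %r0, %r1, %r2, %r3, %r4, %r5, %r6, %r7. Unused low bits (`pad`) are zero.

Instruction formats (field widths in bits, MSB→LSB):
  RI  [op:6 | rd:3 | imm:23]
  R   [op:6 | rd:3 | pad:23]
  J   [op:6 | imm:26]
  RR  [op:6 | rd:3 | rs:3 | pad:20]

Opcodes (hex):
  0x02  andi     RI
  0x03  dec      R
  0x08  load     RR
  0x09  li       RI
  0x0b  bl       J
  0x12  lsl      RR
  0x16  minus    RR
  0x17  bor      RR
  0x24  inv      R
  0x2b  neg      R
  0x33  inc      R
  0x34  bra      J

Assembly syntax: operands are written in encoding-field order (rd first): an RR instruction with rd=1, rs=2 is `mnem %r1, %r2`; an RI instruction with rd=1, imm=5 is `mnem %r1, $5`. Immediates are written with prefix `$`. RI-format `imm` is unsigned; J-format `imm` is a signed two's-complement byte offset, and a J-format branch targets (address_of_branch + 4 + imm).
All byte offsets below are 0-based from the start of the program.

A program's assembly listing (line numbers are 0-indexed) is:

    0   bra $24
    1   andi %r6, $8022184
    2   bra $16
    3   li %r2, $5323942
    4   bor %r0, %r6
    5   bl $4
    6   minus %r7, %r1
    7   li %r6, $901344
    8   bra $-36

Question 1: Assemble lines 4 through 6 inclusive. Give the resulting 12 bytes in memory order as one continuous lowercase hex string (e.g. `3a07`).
4. bor fields op=0x17:6|rd=0:3|rs=6:3|pad=0:20 → word 5c600000h → 5c 60 00 00
5. bl fields op=0xb:6|imm=4:26 → word 2c000004h → 2c 00 00 04
6. minus fields op=0x16:6|rd=7:3|rs=1:3|pad=0:20 → word 5b900000h → 5b 90 00 00

5c6000002c0000045b900000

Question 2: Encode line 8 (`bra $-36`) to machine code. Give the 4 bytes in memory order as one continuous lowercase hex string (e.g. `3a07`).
8. bra fields op=0x34:6|imm=-36:26 → word d3ffffdch → d3 ff ff dc

d3ffffdc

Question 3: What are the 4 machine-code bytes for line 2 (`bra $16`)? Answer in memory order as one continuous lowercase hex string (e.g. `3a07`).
L2: bra op=0x34:6|imm=16:26 ⇒ 0xd0000010 ⇒ big d0 00 00 10

d0000010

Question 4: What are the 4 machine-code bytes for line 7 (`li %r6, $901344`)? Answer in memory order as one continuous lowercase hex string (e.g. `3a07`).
7. li fields op=0x9:6|rd=6:3|imm=901344:23 → word 270dc0e0h → 27 0d c0 e0

270dc0e0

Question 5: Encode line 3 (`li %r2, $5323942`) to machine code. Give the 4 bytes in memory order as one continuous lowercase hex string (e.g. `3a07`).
3. li fields op=0x9:6|rd=2:3|imm=5323942:23 → word 25513ca6h → 25 51 3c a6

25513ca6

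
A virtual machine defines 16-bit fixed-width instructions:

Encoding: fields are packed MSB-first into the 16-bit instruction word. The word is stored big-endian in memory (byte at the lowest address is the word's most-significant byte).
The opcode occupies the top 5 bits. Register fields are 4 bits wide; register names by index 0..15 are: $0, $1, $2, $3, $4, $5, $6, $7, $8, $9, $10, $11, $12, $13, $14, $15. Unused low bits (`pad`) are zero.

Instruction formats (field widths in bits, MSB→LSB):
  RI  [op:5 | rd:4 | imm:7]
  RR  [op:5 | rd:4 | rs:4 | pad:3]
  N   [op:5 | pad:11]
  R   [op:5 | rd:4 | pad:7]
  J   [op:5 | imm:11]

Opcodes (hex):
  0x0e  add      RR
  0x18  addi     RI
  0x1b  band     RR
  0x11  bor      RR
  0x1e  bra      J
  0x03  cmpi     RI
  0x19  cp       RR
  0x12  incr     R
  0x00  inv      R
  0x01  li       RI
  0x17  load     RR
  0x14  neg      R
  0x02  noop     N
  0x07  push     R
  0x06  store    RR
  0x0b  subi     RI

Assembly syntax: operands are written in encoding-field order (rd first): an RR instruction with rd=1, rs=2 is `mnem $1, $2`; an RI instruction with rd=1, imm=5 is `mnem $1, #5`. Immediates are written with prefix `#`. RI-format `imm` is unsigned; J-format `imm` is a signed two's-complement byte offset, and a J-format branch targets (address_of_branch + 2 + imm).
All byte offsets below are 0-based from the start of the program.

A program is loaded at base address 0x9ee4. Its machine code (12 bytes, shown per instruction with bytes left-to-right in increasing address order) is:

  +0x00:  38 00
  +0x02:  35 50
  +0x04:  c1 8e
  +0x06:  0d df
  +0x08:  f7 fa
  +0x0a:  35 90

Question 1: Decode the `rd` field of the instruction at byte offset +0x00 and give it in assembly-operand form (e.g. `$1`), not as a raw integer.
off 0x00: read 38 00 as big → 0x3800
  top 5b → 0x7 → push [R]
  [10:7] rd=0 = $0

$0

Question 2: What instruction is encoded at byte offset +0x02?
store $10, $10

off 0x02: read 35 50 as big → 0x3550
  op=0x3550>>11=0x6 ⇒ store (RR)
  [10:7] rd=10 = $10
  [6:3] rs=10 = $10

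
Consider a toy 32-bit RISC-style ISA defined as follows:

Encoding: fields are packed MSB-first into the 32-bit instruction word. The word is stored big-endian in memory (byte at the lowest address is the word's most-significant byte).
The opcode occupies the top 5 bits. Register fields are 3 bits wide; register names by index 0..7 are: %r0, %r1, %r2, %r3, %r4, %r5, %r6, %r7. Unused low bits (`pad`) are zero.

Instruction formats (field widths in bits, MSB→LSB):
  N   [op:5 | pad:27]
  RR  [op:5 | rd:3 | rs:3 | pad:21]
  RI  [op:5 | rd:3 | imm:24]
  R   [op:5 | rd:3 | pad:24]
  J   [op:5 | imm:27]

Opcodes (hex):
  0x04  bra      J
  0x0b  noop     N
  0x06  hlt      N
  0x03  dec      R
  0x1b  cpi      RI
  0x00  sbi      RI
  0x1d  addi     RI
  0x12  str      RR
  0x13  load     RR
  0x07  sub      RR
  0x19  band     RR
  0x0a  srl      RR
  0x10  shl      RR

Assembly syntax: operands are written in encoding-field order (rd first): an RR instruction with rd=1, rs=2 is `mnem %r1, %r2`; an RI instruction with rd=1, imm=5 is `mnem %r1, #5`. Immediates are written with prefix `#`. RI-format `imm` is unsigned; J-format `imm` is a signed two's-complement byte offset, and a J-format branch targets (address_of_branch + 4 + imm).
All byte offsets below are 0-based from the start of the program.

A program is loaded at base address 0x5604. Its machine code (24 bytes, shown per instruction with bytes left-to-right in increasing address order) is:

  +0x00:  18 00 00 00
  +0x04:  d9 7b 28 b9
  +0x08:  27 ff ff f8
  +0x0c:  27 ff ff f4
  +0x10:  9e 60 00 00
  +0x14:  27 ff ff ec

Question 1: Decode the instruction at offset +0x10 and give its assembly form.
load %r6, %r3

@+10  big-endian(9e 60 00 00) = 0x9e600000
  op=0x9e600000>>27=0x13 ⇒ load (RR)
  [26:24] rd=6 = %r6
  [23:21] rs=3 = %r3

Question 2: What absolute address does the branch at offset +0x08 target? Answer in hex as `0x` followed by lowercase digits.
0x5608

off 0x08: read 27 ff ff f8 as big → 0x27fffff8
  op=0x27fffff8>>27=0x4 ⇒ bra (J)
  [26:0] imm=134217720 (s27→-8) = #-8
  target = base 0x5604 + off 0x08 + 4 + imm -8 = 0x5608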